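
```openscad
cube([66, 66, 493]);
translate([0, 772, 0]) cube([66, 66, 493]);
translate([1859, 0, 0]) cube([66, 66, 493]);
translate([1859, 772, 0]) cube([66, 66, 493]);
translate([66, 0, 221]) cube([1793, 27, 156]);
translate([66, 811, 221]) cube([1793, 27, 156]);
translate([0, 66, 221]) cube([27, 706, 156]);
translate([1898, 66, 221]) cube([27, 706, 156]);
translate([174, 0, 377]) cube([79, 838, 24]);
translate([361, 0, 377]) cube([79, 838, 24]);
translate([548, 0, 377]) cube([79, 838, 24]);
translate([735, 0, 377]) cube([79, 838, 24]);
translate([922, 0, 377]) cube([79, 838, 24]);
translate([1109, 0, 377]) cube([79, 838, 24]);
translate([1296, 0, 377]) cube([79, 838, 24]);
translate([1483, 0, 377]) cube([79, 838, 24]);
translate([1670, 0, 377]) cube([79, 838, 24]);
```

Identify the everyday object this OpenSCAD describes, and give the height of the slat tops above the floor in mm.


A bed frame. The slat-top height is 401 mm.

Four posts, four rails, and a row of slats — a bed frame. Slats sit on the rails at z = 221 + 156 = 377; with slat thickness 24, the top is 401 mm.


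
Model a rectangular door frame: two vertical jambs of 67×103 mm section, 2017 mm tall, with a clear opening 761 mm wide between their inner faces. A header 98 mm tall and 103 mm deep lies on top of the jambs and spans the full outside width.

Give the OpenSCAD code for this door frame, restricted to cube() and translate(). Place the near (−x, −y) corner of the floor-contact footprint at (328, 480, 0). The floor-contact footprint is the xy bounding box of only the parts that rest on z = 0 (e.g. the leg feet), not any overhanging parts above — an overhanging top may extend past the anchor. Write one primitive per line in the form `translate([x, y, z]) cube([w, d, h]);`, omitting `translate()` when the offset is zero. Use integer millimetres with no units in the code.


translate([328, 480, 0]) cube([67, 103, 2017]);
translate([1156, 480, 0]) cube([67, 103, 2017]);
translate([328, 480, 2017]) cube([895, 103, 98]);


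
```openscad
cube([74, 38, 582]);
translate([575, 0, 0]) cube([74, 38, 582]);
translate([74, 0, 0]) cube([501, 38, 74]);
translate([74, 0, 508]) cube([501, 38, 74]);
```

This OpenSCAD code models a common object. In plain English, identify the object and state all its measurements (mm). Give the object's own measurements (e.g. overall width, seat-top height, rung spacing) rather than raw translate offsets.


A rectangular picture frame lying in the x–z plane (depth along y). The opening is 501 mm wide (x) by 434 mm tall (z), surrounded by a border 74 mm wide on all four sides. The frame is 38 mm deep and is made of two full-height vertical stiles with two horizontal rails fitted between them.


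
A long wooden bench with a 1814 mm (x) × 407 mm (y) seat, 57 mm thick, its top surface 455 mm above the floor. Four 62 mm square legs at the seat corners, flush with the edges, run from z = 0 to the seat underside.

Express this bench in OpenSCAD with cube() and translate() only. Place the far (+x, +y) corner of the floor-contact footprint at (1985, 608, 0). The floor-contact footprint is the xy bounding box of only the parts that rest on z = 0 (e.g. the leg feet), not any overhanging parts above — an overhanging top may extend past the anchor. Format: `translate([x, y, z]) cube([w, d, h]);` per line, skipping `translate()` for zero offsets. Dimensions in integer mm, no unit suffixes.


translate([171, 201, 398]) cube([1814, 407, 57]);
translate([171, 201, 0]) cube([62, 62, 398]);
translate([171, 546, 0]) cube([62, 62, 398]);
translate([1923, 201, 0]) cube([62, 62, 398]);
translate([1923, 546, 0]) cube([62, 62, 398]);


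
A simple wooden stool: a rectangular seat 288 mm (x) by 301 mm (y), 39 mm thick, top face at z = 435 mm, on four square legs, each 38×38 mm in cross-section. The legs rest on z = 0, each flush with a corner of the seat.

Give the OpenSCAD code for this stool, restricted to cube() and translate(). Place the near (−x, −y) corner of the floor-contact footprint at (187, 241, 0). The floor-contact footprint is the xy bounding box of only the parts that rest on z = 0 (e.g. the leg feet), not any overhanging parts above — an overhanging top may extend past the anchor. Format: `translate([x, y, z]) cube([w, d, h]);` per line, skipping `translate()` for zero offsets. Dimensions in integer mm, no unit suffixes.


translate([187, 241, 396]) cube([288, 301, 39]);
translate([187, 241, 0]) cube([38, 38, 396]);
translate([437, 241, 0]) cube([38, 38, 396]);
translate([187, 504, 0]) cube([38, 38, 396]);
translate([437, 504, 0]) cube([38, 38, 396]);


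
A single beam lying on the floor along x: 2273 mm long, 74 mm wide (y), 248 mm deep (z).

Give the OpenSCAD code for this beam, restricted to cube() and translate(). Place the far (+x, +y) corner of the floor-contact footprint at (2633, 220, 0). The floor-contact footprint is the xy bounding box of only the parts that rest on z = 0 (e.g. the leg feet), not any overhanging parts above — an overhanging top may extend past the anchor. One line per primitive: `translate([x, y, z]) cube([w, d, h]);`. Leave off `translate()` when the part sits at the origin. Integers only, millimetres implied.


translate([360, 146, 0]) cube([2273, 74, 248]);


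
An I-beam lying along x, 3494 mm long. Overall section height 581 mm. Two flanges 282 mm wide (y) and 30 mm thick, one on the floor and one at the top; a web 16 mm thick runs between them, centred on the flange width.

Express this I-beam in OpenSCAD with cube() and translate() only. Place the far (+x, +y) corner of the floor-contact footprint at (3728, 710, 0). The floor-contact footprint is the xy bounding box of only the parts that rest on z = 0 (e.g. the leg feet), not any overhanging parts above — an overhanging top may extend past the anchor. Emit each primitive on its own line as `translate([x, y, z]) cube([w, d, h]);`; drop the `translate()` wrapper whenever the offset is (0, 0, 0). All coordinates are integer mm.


translate([234, 428, 0]) cube([3494, 282, 30]);
translate([234, 561, 30]) cube([3494, 16, 521]);
translate([234, 428, 551]) cube([3494, 282, 30]);


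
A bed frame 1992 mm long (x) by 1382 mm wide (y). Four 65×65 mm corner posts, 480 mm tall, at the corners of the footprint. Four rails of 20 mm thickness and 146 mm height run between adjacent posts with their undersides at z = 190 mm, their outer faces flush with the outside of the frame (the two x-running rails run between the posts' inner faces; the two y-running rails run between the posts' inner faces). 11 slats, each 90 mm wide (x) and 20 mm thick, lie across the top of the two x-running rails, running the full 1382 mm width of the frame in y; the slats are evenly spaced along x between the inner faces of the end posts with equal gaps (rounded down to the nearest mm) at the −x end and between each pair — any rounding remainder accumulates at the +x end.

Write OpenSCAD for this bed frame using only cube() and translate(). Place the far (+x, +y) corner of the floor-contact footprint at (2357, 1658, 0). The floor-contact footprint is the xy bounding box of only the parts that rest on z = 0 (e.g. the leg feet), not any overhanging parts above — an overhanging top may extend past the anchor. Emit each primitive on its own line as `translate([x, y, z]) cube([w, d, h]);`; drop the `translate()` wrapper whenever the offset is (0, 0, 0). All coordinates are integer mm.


translate([365, 276, 0]) cube([65, 65, 480]);
translate([365, 1593, 0]) cube([65, 65, 480]);
translate([2292, 276, 0]) cube([65, 65, 480]);
translate([2292, 1593, 0]) cube([65, 65, 480]);
translate([430, 276, 190]) cube([1862, 20, 146]);
translate([430, 1638, 190]) cube([1862, 20, 146]);
translate([365, 341, 190]) cube([20, 1252, 146]);
translate([2337, 341, 190]) cube([20, 1252, 146]);
translate([502, 276, 336]) cube([90, 1382, 20]);
translate([664, 276, 336]) cube([90, 1382, 20]);
translate([826, 276, 336]) cube([90, 1382, 20]);
translate([988, 276, 336]) cube([90, 1382, 20]);
translate([1150, 276, 336]) cube([90, 1382, 20]);
translate([1312, 276, 336]) cube([90, 1382, 20]);
translate([1474, 276, 336]) cube([90, 1382, 20]);
translate([1636, 276, 336]) cube([90, 1382, 20]);
translate([1798, 276, 336]) cube([90, 1382, 20]);
translate([1960, 276, 336]) cube([90, 1382, 20]);
translate([2122, 276, 336]) cube([90, 1382, 20]);


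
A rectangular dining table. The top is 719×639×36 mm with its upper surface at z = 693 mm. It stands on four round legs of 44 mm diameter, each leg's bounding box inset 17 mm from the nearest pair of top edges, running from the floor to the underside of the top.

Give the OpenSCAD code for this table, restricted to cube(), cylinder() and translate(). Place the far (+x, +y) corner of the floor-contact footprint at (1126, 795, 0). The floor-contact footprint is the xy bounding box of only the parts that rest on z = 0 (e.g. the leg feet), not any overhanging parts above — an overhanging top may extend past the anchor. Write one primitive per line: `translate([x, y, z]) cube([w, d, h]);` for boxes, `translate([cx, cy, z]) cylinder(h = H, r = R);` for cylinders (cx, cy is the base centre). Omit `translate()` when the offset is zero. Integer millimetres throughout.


// leg_h = 693 - 36 = 657
translate([424, 173, 657]) cube([719, 639, 36]);
translate([463, 212, 0]) cylinder(h = 657, r = 22);
translate([1104, 212, 0]) cylinder(h = 657, r = 22);
translate([463, 773, 0]) cylinder(h = 657, r = 22);
translate([1104, 773, 0]) cylinder(h = 657, r = 22);


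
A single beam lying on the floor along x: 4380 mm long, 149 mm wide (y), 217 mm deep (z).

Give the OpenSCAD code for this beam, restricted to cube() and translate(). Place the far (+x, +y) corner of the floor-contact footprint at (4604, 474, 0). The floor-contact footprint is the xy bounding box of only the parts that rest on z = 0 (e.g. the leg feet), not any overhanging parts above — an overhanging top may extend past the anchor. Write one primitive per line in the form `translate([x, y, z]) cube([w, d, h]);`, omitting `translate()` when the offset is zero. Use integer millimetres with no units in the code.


translate([224, 325, 0]) cube([4380, 149, 217]);


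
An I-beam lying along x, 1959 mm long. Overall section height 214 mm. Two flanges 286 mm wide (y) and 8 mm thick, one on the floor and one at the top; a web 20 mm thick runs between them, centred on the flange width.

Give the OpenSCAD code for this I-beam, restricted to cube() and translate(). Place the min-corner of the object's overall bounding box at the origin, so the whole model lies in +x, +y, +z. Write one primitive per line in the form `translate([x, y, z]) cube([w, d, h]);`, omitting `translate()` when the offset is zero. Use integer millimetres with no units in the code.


cube([1959, 286, 8]);
translate([0, 133, 8]) cube([1959, 20, 198]);
translate([0, 0, 206]) cube([1959, 286, 8]);


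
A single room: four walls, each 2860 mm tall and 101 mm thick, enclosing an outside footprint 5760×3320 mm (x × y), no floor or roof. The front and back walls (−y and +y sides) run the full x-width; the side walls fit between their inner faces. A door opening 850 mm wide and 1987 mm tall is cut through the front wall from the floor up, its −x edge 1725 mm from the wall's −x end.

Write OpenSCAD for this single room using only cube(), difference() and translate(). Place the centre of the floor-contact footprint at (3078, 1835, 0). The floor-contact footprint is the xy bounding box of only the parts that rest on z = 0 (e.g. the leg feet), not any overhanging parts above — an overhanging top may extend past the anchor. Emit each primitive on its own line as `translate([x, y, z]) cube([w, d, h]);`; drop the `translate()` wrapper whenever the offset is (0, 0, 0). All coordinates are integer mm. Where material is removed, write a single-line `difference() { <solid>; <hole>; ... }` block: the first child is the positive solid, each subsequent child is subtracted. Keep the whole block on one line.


difference() { translate([198, 175, 0]) cube([5760, 101, 2860]); translate([1923, 175, 0]) cube([850, 101, 1987]); }
translate([198, 3394, 0]) cube([5760, 101, 2860]);
translate([198, 276, 0]) cube([101, 3118, 2860]);
translate([5857, 276, 0]) cube([101, 3118, 2860]);


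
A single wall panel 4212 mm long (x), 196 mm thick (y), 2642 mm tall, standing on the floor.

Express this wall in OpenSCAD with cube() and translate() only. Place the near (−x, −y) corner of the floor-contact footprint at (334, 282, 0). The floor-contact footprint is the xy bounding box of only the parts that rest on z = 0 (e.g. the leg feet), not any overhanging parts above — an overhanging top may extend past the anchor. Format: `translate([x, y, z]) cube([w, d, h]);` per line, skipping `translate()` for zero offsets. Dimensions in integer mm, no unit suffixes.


translate([334, 282, 0]) cube([4212, 196, 2642]);


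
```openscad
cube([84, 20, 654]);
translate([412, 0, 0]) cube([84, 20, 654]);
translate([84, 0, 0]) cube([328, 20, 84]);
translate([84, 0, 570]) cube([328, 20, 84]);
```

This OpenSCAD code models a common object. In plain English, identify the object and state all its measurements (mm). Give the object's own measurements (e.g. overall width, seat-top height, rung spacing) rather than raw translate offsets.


A rectangular picture frame lying in the x–z plane (depth along y). The opening is 328 mm wide (x) by 486 mm tall (z), surrounded by a border 84 mm wide on all four sides. The frame is 20 mm deep and is made of two full-height vertical stiles with two horizontal rails fitted between them.


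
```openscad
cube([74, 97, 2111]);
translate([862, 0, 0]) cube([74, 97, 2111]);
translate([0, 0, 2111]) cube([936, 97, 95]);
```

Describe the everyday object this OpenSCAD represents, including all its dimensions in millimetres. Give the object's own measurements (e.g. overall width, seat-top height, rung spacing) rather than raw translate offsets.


A door frame. The clear opening is 788 mm wide and 2111 mm high. Two 74 mm wide jambs, 97 mm deep, stand either side of the opening from the floor to the top of the opening. A 95 mm thick head sits across the top of both jambs, spanning the full outside width of the frame.


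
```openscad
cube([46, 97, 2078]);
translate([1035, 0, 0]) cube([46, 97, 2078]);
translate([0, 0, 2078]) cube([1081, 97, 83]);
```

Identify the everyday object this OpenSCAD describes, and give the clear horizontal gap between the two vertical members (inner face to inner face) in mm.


A door frame. The clear opening width is 989 mm.

Two 2078 mm tall posts with a header on top — a door frame. The left jamb is 46 mm wide at x = 0; the right jamb starts at x = 1035. The clear opening is 1035 − 46 = 989 mm.


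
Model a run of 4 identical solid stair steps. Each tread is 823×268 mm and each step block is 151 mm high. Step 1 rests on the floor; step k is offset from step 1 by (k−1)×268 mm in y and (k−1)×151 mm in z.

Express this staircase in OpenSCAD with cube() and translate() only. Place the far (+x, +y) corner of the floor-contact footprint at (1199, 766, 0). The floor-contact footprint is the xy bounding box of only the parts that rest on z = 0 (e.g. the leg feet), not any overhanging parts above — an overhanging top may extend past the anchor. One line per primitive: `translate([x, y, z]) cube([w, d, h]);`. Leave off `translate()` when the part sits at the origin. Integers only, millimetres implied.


translate([376, 498, 0]) cube([823, 268, 151]);
translate([376, 766, 151]) cube([823, 268, 151]);
translate([376, 1034, 302]) cube([823, 268, 151]);
translate([376, 1302, 453]) cube([823, 268, 151]);


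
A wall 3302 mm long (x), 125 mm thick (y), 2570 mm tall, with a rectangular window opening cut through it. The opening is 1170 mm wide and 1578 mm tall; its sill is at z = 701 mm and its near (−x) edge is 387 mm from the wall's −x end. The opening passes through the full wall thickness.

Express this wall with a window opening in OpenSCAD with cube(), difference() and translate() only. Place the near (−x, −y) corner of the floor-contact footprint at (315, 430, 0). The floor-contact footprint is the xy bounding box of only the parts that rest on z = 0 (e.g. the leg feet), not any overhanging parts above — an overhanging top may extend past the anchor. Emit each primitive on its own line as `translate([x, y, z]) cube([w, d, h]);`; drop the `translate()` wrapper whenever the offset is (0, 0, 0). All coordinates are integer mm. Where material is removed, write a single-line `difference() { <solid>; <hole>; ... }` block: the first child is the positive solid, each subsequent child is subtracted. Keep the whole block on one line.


difference() { translate([315, 430, 0]) cube([3302, 125, 2570]); translate([702, 430, 701]) cube([1170, 125, 1578]); }


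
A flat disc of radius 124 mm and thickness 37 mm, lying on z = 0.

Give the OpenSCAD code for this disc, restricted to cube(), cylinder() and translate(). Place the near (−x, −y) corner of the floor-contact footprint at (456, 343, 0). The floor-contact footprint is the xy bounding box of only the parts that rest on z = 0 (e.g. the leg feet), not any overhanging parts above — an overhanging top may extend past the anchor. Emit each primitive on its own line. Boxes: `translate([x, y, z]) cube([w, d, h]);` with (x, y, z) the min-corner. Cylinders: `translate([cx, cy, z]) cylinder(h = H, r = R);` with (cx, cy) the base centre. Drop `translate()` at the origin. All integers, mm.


translate([580, 467, 0]) cylinder(h = 37, r = 124);


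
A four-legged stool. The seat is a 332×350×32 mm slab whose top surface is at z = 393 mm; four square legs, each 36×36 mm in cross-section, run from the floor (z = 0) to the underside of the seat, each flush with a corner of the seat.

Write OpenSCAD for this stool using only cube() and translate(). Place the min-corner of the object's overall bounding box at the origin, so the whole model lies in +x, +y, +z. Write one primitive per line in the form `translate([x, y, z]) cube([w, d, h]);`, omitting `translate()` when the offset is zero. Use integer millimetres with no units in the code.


// leg_h = 393 - 32 = 361
translate([0, 0, 361]) cube([332, 350, 32]);
cube([36, 36, 361]);
translate([296, 0, 0]) cube([36, 36, 361]);
translate([0, 314, 0]) cube([36, 36, 361]);
translate([296, 314, 0]) cube([36, 36, 361]);


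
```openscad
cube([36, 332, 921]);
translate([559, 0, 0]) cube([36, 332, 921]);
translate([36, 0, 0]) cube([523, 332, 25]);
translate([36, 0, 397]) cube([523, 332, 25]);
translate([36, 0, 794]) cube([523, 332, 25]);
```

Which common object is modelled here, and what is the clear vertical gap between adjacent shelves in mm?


A bookshelf. The clear shelf gap is 372 mm.

Two tall side panels with 3 horizontal boards between them — a bookshelf. The first two shelf undersides are at z = 0 and z = 397; with shelf thickness 25, the clear gap is 397 − 0 − 25 = 372 mm.


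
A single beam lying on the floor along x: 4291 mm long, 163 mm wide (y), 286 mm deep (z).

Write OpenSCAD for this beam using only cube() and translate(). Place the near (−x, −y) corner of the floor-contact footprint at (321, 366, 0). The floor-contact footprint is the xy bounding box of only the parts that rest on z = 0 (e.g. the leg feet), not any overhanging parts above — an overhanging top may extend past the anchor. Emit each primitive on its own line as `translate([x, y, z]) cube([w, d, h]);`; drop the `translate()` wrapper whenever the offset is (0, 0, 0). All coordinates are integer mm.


translate([321, 366, 0]) cube([4291, 163, 286]);


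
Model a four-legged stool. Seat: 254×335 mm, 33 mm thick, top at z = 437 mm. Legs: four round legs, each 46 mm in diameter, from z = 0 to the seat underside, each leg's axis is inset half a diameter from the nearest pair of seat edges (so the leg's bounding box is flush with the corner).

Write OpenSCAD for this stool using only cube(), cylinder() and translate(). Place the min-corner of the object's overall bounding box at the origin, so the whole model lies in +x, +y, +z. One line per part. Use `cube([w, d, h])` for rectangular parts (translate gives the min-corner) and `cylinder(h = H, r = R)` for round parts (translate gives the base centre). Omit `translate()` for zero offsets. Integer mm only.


translate([0, 0, 404]) cube([254, 335, 33]);
translate([23, 23, 0]) cylinder(h = 404, r = 23);
translate([231, 23, 0]) cylinder(h = 404, r = 23);
translate([23, 312, 0]) cylinder(h = 404, r = 23);
translate([231, 312, 0]) cylinder(h = 404, r = 23);


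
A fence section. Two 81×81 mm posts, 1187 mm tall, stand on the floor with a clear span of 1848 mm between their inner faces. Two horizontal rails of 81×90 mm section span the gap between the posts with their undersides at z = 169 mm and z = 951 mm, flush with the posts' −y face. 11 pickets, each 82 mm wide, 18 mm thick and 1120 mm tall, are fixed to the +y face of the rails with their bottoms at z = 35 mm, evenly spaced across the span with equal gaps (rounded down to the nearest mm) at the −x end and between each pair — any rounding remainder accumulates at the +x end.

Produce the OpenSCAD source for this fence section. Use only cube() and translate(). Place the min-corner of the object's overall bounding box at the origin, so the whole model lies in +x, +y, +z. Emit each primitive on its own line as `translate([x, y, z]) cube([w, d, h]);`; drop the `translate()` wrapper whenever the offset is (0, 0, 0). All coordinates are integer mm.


cube([81, 81, 1187]);
translate([1929, 0, 0]) cube([81, 81, 1187]);
translate([81, 0, 169]) cube([1848, 81, 90]);
translate([81, 0, 951]) cube([1848, 81, 90]);
translate([159, 81, 35]) cube([82, 18, 1120]);
translate([319, 81, 35]) cube([82, 18, 1120]);
translate([479, 81, 35]) cube([82, 18, 1120]);
translate([639, 81, 35]) cube([82, 18, 1120]);
translate([799, 81, 35]) cube([82, 18, 1120]);
translate([959, 81, 35]) cube([82, 18, 1120]);
translate([1119, 81, 35]) cube([82, 18, 1120]);
translate([1279, 81, 35]) cube([82, 18, 1120]);
translate([1439, 81, 35]) cube([82, 18, 1120]);
translate([1599, 81, 35]) cube([82, 18, 1120]);
translate([1759, 81, 35]) cube([82, 18, 1120]);


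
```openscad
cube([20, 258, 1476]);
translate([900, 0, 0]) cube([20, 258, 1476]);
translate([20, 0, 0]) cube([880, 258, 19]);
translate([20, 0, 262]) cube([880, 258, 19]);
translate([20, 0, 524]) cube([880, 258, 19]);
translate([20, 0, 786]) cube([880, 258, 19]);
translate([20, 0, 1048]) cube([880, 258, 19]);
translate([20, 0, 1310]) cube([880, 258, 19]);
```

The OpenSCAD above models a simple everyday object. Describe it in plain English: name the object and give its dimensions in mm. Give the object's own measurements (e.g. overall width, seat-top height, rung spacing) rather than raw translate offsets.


An open bookshelf. Two side panels, each 20 mm thick, 258 mm deep and 1476 mm tall, stand 920 mm apart (outside-to-outside). Between them sit 6 shelves, each 19 mm thick and 258 mm deep, spanning the full gap between the sides. The bottom shelf rests on the floor (its underside at z = 0) and the clear gap between one shelf's top and the next shelf's underside is 243 mm.


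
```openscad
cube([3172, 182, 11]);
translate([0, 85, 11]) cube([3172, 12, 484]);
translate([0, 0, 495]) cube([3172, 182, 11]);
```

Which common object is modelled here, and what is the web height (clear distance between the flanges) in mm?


An I-beam. The web height is 484 mm.

Two wide flanges with a thin centred web — an I-beam. Overall 506 mm minus two 11 mm flanges gives a web of 506 − 2·11 = 484 mm.


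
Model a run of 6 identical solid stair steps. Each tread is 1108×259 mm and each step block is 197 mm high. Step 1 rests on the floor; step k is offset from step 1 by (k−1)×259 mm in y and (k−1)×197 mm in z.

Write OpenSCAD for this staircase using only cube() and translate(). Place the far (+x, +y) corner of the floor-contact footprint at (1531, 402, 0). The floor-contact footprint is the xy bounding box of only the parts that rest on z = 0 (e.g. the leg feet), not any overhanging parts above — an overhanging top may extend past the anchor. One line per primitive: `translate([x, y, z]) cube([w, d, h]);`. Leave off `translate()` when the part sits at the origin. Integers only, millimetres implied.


translate([423, 143, 0]) cube([1108, 259, 197]);
translate([423, 402, 197]) cube([1108, 259, 197]);
translate([423, 661, 394]) cube([1108, 259, 197]);
translate([423, 920, 591]) cube([1108, 259, 197]);
translate([423, 1179, 788]) cube([1108, 259, 197]);
translate([423, 1438, 985]) cube([1108, 259, 197]);


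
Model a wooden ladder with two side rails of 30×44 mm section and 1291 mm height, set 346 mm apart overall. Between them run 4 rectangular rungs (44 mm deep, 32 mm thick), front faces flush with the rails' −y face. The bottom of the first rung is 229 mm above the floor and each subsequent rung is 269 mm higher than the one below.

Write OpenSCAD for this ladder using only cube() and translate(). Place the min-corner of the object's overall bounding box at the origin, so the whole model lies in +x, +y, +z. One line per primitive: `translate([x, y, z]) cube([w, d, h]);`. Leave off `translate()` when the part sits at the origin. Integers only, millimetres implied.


cube([30, 44, 1291]);
translate([316, 0, 0]) cube([30, 44, 1291]);
translate([30, 0, 229]) cube([286, 44, 32]);
translate([30, 0, 498]) cube([286, 44, 32]);
translate([30, 0, 767]) cube([286, 44, 32]);
translate([30, 0, 1036]) cube([286, 44, 32]);


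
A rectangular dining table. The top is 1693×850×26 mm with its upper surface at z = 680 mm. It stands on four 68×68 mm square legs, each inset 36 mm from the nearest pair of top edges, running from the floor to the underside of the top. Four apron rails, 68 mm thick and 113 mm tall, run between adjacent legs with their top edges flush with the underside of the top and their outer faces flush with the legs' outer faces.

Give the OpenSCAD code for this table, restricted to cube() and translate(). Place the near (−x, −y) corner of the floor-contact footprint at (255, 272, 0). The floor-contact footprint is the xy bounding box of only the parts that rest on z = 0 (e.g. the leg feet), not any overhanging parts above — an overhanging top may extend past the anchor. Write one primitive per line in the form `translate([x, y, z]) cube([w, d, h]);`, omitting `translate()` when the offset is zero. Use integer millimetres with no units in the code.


translate([219, 236, 654]) cube([1693, 850, 26]);
translate([255, 272, 0]) cube([68, 68, 654]);
translate([1808, 272, 0]) cube([68, 68, 654]);
translate([255, 982, 0]) cube([68, 68, 654]);
translate([1808, 982, 0]) cube([68, 68, 654]);
translate([323, 272, 541]) cube([1485, 68, 113]);
translate([323, 982, 541]) cube([1485, 68, 113]);
translate([255, 340, 541]) cube([68, 642, 113]);
translate([1808, 340, 541]) cube([68, 642, 113]);


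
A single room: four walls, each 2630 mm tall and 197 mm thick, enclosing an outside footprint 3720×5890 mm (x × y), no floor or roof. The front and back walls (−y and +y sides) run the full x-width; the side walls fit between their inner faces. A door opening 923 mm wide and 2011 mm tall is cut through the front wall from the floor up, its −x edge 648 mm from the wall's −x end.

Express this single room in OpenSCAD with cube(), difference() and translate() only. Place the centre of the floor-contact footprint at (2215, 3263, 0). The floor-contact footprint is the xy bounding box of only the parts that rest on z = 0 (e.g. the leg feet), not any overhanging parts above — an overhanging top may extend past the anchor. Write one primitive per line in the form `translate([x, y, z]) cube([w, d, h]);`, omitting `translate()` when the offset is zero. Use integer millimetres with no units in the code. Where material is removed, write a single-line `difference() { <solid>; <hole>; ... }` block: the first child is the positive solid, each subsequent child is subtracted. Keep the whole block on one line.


difference() { translate([355, 318, 0]) cube([3720, 197, 2630]); translate([1003, 318, 0]) cube([923, 197, 2011]); }
translate([355, 6011, 0]) cube([3720, 197, 2630]);
translate([355, 515, 0]) cube([197, 5496, 2630]);
translate([3878, 515, 0]) cube([197, 5496, 2630]);


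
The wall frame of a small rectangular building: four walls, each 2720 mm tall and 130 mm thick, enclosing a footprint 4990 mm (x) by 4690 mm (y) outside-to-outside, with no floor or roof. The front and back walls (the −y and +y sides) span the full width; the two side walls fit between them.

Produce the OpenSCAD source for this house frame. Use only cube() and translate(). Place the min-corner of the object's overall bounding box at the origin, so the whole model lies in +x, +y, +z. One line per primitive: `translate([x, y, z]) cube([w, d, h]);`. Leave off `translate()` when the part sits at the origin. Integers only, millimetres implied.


cube([4990, 130, 2720]);
translate([0, 4560, 0]) cube([4990, 130, 2720]);
translate([0, 130, 0]) cube([130, 4430, 2720]);
translate([4860, 130, 0]) cube([130, 4430, 2720]);


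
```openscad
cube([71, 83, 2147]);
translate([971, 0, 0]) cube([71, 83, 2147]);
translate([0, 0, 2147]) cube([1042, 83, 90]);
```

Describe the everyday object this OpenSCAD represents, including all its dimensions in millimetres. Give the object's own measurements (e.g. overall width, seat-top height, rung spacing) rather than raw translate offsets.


A door frame. The clear opening is 900 mm wide and 2147 mm high. Two 71 mm wide jambs, 83 mm deep, stand either side of the opening from the floor to the top of the opening. A 90 mm thick head sits across the top of both jambs, spanning the full outside width of the frame.


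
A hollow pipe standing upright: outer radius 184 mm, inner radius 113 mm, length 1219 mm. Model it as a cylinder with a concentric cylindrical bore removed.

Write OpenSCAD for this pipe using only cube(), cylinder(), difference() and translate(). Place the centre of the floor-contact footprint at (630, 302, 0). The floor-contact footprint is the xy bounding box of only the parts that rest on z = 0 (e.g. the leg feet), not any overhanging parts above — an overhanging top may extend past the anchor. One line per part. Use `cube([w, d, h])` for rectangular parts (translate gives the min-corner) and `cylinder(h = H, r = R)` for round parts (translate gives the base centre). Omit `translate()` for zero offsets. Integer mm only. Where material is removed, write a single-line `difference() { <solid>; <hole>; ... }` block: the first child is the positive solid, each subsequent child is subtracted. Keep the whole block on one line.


difference() { translate([630, 302, 0]) cylinder(h = 1219, r = 184); translate([630, 302, 0]) cylinder(h = 1219, r = 113); }


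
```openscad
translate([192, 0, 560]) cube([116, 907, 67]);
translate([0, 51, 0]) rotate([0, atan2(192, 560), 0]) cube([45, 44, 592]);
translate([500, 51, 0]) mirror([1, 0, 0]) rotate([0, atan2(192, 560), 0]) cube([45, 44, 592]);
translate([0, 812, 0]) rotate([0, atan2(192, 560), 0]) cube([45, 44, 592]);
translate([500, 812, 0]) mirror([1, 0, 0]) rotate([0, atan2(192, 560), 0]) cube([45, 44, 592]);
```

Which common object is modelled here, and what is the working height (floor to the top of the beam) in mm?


A sawhorse. The overall height is 627 mm.

A beam across two mirrored pairs of raked legs — a sawhorse. The beam's underside is at z = 560 (matching the legs' vertical rise in atan2(192, 560)) and the beam is 67 mm tall, so its top is at 560 + 67 = 627 mm. The raked legs top out at the beam's underside, so that is the highest point.


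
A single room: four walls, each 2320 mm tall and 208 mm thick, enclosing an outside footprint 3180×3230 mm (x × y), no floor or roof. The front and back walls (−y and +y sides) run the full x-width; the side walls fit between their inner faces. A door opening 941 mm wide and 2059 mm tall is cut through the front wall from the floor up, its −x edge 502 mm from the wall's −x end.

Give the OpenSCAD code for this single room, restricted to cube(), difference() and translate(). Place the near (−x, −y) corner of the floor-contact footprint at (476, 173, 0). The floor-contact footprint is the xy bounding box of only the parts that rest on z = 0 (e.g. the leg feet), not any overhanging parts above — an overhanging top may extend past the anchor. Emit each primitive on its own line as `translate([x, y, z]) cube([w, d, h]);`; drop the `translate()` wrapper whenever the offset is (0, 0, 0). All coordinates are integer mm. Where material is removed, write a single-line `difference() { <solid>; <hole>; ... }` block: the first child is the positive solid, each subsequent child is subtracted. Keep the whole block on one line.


difference() { translate([476, 173, 0]) cube([3180, 208, 2320]); translate([978, 173, 0]) cube([941, 208, 2059]); }
translate([476, 3195, 0]) cube([3180, 208, 2320]);
translate([476, 381, 0]) cube([208, 2814, 2320]);
translate([3448, 381, 0]) cube([208, 2814, 2320]);


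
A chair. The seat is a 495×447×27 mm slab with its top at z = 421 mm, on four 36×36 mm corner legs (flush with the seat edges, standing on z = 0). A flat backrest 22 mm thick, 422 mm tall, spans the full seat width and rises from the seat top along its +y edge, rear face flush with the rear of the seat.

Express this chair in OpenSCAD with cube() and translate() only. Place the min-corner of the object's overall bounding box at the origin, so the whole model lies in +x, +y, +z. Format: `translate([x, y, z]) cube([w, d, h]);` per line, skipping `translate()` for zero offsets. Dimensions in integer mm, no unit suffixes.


// leg_h = 421 - 27 = 394
translate([0, 0, 394]) cube([495, 447, 27]);
cube([36, 36, 394]);
translate([459, 0, 0]) cube([36, 36, 394]);
translate([0, 411, 0]) cube([36, 36, 394]);
translate([459, 411, 0]) cube([36, 36, 394]);
translate([0, 425, 421]) cube([495, 22, 422]);


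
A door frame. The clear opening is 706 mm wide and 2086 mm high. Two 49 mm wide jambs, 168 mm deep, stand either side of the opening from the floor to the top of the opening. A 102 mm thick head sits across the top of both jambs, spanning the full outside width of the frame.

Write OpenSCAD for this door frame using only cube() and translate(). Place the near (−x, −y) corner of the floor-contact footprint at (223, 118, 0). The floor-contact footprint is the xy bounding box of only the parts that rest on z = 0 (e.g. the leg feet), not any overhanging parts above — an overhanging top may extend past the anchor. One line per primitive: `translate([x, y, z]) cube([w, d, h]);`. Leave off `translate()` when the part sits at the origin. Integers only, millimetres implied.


translate([223, 118, 0]) cube([49, 168, 2086]);
translate([978, 118, 0]) cube([49, 168, 2086]);
translate([223, 118, 2086]) cube([804, 168, 102]);


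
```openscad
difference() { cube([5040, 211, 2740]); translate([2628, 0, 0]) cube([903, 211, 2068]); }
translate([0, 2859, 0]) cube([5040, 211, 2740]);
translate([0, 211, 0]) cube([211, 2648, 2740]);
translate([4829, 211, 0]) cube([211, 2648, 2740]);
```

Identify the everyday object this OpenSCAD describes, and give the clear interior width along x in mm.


A single room. The interior width is 4618 mm.

Four walls enclosing a rectangle with a door in the front wall — a room. Outside width 5040 minus two 211 mm walls gives 4618 mm.


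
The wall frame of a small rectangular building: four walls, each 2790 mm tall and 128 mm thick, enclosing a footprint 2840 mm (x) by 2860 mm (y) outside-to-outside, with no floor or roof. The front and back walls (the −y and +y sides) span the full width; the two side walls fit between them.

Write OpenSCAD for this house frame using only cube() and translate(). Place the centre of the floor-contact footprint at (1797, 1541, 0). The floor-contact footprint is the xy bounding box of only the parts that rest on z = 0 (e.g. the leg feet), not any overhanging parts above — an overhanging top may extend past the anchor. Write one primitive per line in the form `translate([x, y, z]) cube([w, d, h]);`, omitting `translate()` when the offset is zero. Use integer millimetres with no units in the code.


translate([377, 111, 0]) cube([2840, 128, 2790]);
translate([377, 2843, 0]) cube([2840, 128, 2790]);
translate([377, 239, 0]) cube([128, 2604, 2790]);
translate([3089, 239, 0]) cube([128, 2604, 2790]);


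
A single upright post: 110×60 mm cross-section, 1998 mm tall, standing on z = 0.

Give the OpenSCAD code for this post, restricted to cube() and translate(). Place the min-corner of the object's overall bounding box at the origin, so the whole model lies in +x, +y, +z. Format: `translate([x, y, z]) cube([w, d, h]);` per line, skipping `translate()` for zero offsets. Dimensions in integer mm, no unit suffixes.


cube([110, 60, 1998]);


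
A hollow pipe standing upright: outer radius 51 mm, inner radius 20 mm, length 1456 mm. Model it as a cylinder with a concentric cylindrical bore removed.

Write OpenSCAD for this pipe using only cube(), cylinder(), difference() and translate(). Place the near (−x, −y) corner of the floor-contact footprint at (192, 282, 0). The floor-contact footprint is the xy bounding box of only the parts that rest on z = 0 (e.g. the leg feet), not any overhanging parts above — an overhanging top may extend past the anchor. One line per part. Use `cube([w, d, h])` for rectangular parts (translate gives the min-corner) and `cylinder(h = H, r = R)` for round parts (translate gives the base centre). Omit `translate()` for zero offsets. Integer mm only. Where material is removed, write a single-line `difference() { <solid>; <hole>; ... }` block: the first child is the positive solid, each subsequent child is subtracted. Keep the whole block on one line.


difference() { translate([243, 333, 0]) cylinder(h = 1456, r = 51); translate([243, 333, 0]) cylinder(h = 1456, r = 20); }


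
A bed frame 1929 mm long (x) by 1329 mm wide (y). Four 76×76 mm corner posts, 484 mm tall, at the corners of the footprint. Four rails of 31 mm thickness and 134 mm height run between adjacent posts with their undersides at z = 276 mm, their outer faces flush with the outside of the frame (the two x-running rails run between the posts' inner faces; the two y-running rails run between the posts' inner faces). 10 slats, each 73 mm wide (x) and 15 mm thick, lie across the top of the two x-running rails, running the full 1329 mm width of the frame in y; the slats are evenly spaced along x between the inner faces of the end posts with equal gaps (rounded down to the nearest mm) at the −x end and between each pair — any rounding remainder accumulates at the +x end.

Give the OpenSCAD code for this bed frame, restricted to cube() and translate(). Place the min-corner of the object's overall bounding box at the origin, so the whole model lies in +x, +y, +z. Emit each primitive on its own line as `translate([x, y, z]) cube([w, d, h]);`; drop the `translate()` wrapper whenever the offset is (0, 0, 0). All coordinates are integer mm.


// slat z = rail_z + rail_h = 276 + 134 = 410
// slat gap = ⌊(1777 − 10·73) / 11⌋ = 95
cube([76, 76, 484]);
translate([0, 1253, 0]) cube([76, 76, 484]);
translate([1853, 0, 0]) cube([76, 76, 484]);
translate([1853, 1253, 0]) cube([76, 76, 484]);
translate([76, 0, 276]) cube([1777, 31, 134]);
translate([76, 1298, 276]) cube([1777, 31, 134]);
translate([0, 76, 276]) cube([31, 1177, 134]);
translate([1898, 76, 276]) cube([31, 1177, 134]);
translate([171, 0, 410]) cube([73, 1329, 15]);
translate([339, 0, 410]) cube([73, 1329, 15]);
translate([507, 0, 410]) cube([73, 1329, 15]);
translate([675, 0, 410]) cube([73, 1329, 15]);
translate([843, 0, 410]) cube([73, 1329, 15]);
translate([1011, 0, 410]) cube([73, 1329, 15]);
translate([1179, 0, 410]) cube([73, 1329, 15]);
translate([1347, 0, 410]) cube([73, 1329, 15]);
translate([1515, 0, 410]) cube([73, 1329, 15]);
translate([1683, 0, 410]) cube([73, 1329, 15]);


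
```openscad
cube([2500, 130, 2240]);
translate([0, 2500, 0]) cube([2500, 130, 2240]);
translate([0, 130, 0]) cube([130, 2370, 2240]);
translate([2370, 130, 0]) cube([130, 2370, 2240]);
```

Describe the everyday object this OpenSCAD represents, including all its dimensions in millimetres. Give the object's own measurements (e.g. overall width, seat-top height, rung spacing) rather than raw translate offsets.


The wall frame of a small rectangular building: four walls, each 2240 mm tall and 130 mm thick, enclosing a footprint 2500 mm (x) by 2630 mm (y) outside-to-outside, with no floor or roof. The front and back walls (the −y and +y sides) span the full width; the two side walls fit between them.
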